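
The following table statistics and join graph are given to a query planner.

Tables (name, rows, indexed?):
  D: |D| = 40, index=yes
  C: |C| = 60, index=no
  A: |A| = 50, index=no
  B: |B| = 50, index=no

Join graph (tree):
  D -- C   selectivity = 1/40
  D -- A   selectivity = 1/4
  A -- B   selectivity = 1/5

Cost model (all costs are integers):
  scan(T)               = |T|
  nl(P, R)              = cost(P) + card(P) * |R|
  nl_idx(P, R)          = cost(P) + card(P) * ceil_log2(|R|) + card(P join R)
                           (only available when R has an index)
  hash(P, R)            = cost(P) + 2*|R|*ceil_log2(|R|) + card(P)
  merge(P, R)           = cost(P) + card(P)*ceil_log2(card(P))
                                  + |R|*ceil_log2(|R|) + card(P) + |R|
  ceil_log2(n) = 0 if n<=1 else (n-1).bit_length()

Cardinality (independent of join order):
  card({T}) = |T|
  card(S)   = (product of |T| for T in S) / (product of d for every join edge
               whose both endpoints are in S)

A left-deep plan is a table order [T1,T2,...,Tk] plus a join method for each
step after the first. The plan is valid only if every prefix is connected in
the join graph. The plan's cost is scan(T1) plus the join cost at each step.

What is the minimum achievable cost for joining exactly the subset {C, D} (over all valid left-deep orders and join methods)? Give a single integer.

Selinger DP over subsets of {C,D}:
  {D}: scan cost=40, card=40
  {C}: scan cost=60, card=60
  {CD}: card=60; try (D,nl_idx)→480, (D,hash)→600, (C,merge)→740, (D,merge)→760, (C,hash)→800, (C,nl)→2440 …(+1); best=480 via (D,nl_idx)

480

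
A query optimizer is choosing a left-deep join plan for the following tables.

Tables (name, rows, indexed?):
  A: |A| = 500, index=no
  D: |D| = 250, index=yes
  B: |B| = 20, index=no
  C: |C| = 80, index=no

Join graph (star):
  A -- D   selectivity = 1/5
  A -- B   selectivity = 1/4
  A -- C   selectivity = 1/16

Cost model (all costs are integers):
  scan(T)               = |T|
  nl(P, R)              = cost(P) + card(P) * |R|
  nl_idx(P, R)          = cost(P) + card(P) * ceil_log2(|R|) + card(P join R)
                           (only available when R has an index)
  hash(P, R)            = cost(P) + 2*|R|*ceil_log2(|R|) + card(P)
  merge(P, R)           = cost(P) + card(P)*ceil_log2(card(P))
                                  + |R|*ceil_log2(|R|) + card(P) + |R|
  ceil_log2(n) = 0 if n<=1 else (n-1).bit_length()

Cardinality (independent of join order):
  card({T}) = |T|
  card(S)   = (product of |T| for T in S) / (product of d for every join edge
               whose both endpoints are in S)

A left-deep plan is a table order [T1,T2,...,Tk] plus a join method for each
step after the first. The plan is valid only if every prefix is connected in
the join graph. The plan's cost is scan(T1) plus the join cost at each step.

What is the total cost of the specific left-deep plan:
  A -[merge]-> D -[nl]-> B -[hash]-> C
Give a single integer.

633870

step 1: scan A: cost=500, card=500
step 2: join D via merge
    card(P join D) = 500*250/(5) = 25000
    cost = 500 + 500*9 + 250*8 + 500 + 250 = 7750
step 3: join B via nl
    card(P join B) = 25000*20/(4) = 125000
    cost = 7750 + 25000*20 = 507750
step 4: join C via hash
    card(P join C) = 125000*80/(16) = 625000
    cost = 507750 + 2*80*7 + 125000 = 633870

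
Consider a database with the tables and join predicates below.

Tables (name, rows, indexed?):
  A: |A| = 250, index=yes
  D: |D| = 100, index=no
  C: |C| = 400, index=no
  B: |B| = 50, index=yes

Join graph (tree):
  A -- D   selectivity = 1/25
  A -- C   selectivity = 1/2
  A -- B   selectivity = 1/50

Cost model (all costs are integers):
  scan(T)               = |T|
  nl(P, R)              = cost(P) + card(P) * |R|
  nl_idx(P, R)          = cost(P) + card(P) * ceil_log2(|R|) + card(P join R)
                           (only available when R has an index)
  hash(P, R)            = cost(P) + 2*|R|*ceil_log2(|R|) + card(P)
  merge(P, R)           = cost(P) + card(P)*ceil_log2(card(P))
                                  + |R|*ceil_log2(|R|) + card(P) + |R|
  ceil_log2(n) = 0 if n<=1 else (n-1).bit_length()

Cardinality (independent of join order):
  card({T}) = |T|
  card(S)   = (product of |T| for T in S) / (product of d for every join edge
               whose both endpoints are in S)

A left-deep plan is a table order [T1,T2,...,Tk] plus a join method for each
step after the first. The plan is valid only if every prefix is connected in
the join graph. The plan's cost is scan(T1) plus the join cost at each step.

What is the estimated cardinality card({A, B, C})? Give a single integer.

Tables in S: A(250), B(50), C(400)
Edges inside S: A-C(d=2), A-B(d=50)
numerator = 250 * 50 * 400 = 5000000
denominator = 2 * 50 = 100
card(S) = 5000000 / 100 = 50000

50000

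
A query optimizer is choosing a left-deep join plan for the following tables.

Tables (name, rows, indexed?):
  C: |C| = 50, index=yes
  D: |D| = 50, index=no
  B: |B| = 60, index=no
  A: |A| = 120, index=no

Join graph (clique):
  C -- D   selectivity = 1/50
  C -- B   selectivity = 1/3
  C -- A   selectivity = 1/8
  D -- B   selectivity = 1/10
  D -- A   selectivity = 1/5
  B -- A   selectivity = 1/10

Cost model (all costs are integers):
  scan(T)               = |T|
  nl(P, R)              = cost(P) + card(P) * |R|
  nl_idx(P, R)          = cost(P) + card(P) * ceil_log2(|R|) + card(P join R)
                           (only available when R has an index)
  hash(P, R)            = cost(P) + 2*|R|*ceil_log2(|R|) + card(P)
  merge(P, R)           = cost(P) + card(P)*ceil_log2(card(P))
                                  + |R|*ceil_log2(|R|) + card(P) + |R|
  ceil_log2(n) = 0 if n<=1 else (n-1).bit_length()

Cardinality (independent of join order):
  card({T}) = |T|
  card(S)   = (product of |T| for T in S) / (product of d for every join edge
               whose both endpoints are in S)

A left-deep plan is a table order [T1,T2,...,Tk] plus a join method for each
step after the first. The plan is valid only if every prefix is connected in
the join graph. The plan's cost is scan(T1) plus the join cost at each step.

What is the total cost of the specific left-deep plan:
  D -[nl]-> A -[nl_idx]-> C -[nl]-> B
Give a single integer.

22400

step 1: scan D: cost=50, card=50
step 2: join A via nl
    card(P join A) = 50*120/(5) = 1200
    cost = 50 + 50*120 = 6050
step 3: join C via nl_idx
    card(P join C) = 1200*50/(50*8) = 150
    cost = 6050 + 1200*6 + 150 = 13400
step 4: join B via nl
    card(P join B) = 150*60/(3*10*10) = 30
    cost = 13400 + 150*60 = 22400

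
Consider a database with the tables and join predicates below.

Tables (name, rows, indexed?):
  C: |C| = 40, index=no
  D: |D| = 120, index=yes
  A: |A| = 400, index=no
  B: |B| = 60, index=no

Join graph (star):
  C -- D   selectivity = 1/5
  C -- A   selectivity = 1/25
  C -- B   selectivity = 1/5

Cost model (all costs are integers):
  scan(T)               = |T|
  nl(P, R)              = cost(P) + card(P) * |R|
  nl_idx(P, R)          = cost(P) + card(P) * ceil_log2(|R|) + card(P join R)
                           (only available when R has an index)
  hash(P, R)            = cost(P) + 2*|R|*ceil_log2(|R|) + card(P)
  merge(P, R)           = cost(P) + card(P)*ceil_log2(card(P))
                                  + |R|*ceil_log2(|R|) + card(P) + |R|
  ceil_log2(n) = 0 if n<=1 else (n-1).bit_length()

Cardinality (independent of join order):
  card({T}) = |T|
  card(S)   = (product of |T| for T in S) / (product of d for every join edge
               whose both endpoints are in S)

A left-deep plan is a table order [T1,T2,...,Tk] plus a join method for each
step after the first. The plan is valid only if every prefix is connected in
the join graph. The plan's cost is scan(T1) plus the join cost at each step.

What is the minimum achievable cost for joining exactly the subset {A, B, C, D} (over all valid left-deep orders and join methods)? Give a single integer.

Selinger DP over subsets of {A,B,C,D}:
  {C}: scan cost=40, card=40
  {D}: scan cost=120, card=120
  {A}: scan cost=400, card=400
  {B}: scan cost=60, card=60
  {CD}: card=960; try (C,hash)→720, (D,merge)→1280, (D,nl_idx)→1280, (C,merge)→1360, (D,hash)→1760, (D,nl)→4840 …(+1); best=720 via (C,hash)
  {AC}: card=640; try (C,hash)→1280, (A,merge)→4320, (C,merge)→4680, (A,hash)→7280, (A,nl)→16040, (C,nl)→16400; best=1280 via (C,hash)
  {BC}: card=480; try (C,hash)→600, (B,merge)→740, (C,merge)→760, (B,hash)→800, (B,nl)→2440, (C,nl)→2460; best=600 via (C,hash)
  {ACD}: card=15360; try (D,hash)→3600, (A,hash)→8880, (D,merge)→9280, (A,merge)→15280, (D,nl_idx)→21120, (D,nl)→78080 …(+1); best=3600 via (D,hash)
  {BCD}: card=11520; try (B,hash)→2400, (D,hash)→2760, (D,merge)→6360, (B,merge)→11700, (D,nl_idx)→15480, (D,nl)→58200 …(+1); best=2400 via (B,hash)
  {ABC}: card=7680; try (B,hash)→2640, (A,hash)→8280, (B,merge)→8740, (A,merge)→9400, (B,nl)→39680, (A,nl)→192600; best=2640 via (B,hash)
  {ABCD}: card=184320; try (D,hash)→12000, (B,hash)→19680, (A,hash)→21120, (D,merge)→111120, (A,merge)→179200, (B,merge)→234420 …(+4); best=12000 via (D,hash)

12000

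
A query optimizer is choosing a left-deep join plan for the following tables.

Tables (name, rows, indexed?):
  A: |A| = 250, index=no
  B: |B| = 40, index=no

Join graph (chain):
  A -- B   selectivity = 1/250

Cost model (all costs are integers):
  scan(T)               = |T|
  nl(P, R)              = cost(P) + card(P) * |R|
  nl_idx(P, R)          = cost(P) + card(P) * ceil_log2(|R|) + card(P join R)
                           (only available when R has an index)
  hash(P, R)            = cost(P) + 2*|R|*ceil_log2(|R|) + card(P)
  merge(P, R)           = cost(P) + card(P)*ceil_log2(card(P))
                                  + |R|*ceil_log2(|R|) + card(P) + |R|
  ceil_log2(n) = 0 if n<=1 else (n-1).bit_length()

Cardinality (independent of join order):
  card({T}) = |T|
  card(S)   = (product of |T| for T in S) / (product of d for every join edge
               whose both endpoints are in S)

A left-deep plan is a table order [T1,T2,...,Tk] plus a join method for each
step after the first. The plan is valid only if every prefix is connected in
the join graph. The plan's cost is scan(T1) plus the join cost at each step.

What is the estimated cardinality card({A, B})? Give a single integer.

Tables in S: A(250), B(40)
Edges inside S: A-B(d=250)
numerator = 250 * 40 = 10000
denominator = 250 = 250
card(S) = 10000 / 250 = 40

40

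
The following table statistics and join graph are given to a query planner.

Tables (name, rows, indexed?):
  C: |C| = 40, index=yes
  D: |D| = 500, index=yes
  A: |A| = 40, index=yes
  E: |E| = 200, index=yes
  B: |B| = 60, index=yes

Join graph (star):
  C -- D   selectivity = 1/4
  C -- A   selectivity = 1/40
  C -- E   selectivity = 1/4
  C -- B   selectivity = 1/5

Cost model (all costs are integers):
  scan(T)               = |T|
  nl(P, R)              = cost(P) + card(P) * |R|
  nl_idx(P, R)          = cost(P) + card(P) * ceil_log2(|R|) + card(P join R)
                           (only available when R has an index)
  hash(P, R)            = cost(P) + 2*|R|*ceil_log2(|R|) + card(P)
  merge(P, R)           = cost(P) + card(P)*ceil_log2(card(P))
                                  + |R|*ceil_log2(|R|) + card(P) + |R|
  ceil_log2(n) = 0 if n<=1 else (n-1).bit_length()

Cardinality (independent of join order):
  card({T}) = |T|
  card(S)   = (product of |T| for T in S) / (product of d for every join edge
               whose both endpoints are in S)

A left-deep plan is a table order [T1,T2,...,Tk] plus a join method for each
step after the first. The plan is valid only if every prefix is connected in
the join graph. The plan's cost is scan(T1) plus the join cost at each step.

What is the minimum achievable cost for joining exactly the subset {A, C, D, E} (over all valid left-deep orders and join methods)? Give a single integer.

13400

Selinger DP over subsets of {A,C,D,E}:
  {C}: scan cost=40, card=40
  {D}: scan cost=500, card=500
  {A}: scan cost=40, card=40
  {E}: scan cost=200, card=200
  {CD}: card=5000; try (C,hash)→1480, (D,merge)→5320, (D,nl_idx)→5400, (C,merge)→5780, (C,nl_idx)→8500, (D,hash)→9080 …(+2); best=1480 via (C,hash)
  {AC}: card=40; try (C,nl_idx)→320, (A,nl_idx)→320, (C,hash)→560, (A,hash)→560, (C,merge)→600, (A,merge)→600 …(+2); best=320 via (C,nl_idx)
  {CE}: card=2000; try (C,hash)→880, (E,merge)→2120, (C,merge)→2280, (E,nl_idx)→2360, (E,hash)→3280, (C,nl_idx)→3400 …(+2); best=880 via (C,hash)
  {ACD}: card=5000; try (D,merge)→5600, (D,nl_idx)→5680, (A,hash)→6960, (D,hash)→9360, (D,nl)→20320, (A,nl_idx)→36480 …(+2); best=5600 via (D,merge)
  {CDE}: card=250000; try (E,hash)→9680, (D,hash)→11880, (D,merge)→29880, (E,merge)→73280, (D,nl_idx)→268880, (E,nl_idx)→291480 …(+2); best=9680 via (E,hash)
  {ACE}: card=2000; try (E,merge)→2400, (E,nl_idx)→2640, (A,hash)→3360, (E,hash)→3560, (E,nl)→8320, (A,nl_idx)→14880 …(+2); best=2400 via (E,merge)
  {ACDE}: card=250000; try (D,hash)→13400, (E,hash)→13800, (D,merge)→31400, (E,merge)→77400, (A,hash)→260160, (D,nl_idx)→270400 …(+6); best=13400 via (D,hash)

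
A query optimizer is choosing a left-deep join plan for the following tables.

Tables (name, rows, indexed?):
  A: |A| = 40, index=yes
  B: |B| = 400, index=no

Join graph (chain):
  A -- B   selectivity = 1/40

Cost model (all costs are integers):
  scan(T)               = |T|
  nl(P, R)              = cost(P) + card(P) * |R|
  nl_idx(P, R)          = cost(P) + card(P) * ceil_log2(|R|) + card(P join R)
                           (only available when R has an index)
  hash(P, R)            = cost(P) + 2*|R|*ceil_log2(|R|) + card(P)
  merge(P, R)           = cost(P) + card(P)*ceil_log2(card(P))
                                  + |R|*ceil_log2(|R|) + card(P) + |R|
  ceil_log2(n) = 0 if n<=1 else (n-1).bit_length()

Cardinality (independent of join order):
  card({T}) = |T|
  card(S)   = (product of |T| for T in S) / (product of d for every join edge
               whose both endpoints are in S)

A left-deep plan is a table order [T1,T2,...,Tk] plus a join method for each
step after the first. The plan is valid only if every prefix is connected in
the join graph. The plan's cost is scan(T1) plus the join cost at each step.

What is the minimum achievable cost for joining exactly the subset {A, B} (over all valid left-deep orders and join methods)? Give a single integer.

1280

Selinger DP over subsets of {A,B}:
  {A}: scan cost=40, card=40
  {B}: scan cost=400, card=400
  {AB}: card=400; try (A,hash)→1280, (A,nl_idx)→3200, (B,merge)→4320, (A,merge)→4680, (B,hash)→7280, (B,nl)→16040 …(+1); best=1280 via (A,hash)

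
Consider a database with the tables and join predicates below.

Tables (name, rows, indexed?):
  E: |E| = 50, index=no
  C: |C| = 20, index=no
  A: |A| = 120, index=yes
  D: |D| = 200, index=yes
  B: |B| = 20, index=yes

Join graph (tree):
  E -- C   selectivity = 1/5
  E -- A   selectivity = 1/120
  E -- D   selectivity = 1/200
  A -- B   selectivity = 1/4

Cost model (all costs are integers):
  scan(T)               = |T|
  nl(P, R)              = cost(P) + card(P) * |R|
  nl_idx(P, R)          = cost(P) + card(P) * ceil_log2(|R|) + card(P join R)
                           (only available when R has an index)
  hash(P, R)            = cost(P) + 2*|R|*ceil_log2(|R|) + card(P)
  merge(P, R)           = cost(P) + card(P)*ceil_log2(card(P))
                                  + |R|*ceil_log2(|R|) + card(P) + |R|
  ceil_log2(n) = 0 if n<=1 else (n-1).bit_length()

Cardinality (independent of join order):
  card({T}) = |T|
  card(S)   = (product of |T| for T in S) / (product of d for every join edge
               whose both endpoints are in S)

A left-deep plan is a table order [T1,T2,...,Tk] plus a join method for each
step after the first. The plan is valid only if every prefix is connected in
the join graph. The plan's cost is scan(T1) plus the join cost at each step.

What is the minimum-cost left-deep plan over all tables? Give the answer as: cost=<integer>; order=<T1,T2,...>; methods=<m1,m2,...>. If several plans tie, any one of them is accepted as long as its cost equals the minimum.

Selinger DP (subsets sized 1..n):
  {E}: scan cost=50, card=50
  {C}: scan cost=20, card=20
  {A}: scan cost=120, card=120
  {D}: scan cost=200, card=200
  {B}: scan cost=20, card=20
  {CE}: card=200; try (C,hash)→300, (E,merge)→490, (C,merge)→520, (E,hash)→640, (E,nl)→1020, (C,nl)→1050; best=300 via (C,hash)
  {AE}: card=50; try (A,nl_idx)→450, (E,hash)→840, (A,merge)→1360, (E,merge)→1430, (A,hash)→1780, (A,nl)→6050 …(+1); best=450 via (A,nl_idx)
  {DE}: card=50; try (D,nl_idx)→500, (E,hash)→1000, (D,merge)→2200, (E,merge)→2350, (D,hash)→3300, (D,nl)→10050 …(+1); best=500 via (D,nl_idx)
  {AB}: card=600; try (B,hash)→440, (A,nl_idx)→760, (A,merge)→1100, (B,merge)→1200, (B,nl_idx)→1320, (A,hash)→1720 …(+2); best=440 via (B,hash)
  {ACE}: card=200; try (C,hash)→700, (C,merge)→920, (C,nl)→1450, (A,nl_idx)→1900, (A,hash)→2180, (A,merge)→3060 …(+1); best=700 via (C,hash)
  {CDE}: card=200; try (C,hash)→750, (C,merge)→970, (C,nl)→1500, (D,nl_idx)→2100, (D,hash)→3700, (D,merge)→3900 …(+1); best=750 via (C,hash)
  {ADE}: card=50; try (D,nl_idx)→900, (A,nl_idx)→900, (A,merge)→1810, (A,hash)→2230, (D,merge)→2600, (D,hash)→3700 …(+2); best=900 via (D,nl_idx)
  {ABE}: card=250; try (B,hash)→700, (B,merge)→920, (B,nl_idx)→950, (B,nl)→1450, (E,hash)→1640, (E,merge)→7390 …(+1); best=700 via (B,hash)
  {ACDE}: card=200; try (C,hash)→1150, (C,merge)→1370, (C,nl)→1900, (A,nl_idx)→2350, (D,nl_idx)→2500, (A,hash)→2630 …(+5); best=1150 via (C,hash)
  {ABCE}: card=1000; try (B,hash)→1100, (C,hash)→1150, (B,merge)→2620, (B,nl_idx)→2700, (C,merge)→3070, (B,nl)→4700 …(+1); best=1100 via (B,hash)
  {ABDE}: card=250; try (B,hash)→1150, (B,merge)→1370, (B,nl_idx)→1400, (B,nl)→1900, (D,nl_idx)→2950, (D,hash)→4150 …(+2); best=1150 via (B,hash)
  {ABCDE}: card=1000; try (B,hash)→1550, (C,hash)→1600, (B,merge)→3070, (B,nl_idx)→3150, (C,merge)→3520, (B,nl)→5150 …(+5); best=1550 via (B,hash)

cost=1550; order=E,A,D,C,B; methods=nl_idx,nl_idx,hash,hash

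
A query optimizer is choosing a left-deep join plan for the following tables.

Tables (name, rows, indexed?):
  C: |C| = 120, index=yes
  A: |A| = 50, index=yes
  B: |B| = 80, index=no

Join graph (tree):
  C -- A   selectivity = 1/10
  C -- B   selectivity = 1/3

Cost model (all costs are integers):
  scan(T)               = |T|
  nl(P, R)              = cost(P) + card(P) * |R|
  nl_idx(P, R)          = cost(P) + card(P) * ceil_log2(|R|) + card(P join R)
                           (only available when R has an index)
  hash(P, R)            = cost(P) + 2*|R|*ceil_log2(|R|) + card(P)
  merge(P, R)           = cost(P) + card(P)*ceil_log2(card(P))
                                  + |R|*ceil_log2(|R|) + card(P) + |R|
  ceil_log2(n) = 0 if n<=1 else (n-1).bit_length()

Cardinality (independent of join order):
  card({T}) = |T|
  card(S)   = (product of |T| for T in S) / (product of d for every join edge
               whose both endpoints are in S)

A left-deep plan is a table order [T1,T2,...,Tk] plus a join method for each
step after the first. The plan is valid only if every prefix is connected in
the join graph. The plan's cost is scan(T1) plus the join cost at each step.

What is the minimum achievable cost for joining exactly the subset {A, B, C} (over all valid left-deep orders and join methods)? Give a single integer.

2560

Selinger DP over subsets of {A,B,C}:
  {C}: scan cost=120, card=120
  {A}: scan cost=50, card=50
  {B}: scan cost=80, card=80
  {AC}: card=600; try (A,hash)→840, (C,nl_idx)→1000, (C,merge)→1360, (A,merge)→1430, (A,nl_idx)→1440, (C,hash)→1780 …(+2); best=840 via (A,hash)
  {BC}: card=3200; try (B,hash)→1360, (C,merge)→1680, (B,merge)→1720, (C,hash)→1840, (C,nl_idx)→3840, (C,nl)→9680 …(+1); best=1360 via (B,hash)
  {ABC}: card=16000; try (B,hash)→2560, (A,hash)→5160, (B,merge)→8080, (A,nl_idx)→36560, (A,merge)→43310, (B,nl)→48840 …(+1); best=2560 via (B,hash)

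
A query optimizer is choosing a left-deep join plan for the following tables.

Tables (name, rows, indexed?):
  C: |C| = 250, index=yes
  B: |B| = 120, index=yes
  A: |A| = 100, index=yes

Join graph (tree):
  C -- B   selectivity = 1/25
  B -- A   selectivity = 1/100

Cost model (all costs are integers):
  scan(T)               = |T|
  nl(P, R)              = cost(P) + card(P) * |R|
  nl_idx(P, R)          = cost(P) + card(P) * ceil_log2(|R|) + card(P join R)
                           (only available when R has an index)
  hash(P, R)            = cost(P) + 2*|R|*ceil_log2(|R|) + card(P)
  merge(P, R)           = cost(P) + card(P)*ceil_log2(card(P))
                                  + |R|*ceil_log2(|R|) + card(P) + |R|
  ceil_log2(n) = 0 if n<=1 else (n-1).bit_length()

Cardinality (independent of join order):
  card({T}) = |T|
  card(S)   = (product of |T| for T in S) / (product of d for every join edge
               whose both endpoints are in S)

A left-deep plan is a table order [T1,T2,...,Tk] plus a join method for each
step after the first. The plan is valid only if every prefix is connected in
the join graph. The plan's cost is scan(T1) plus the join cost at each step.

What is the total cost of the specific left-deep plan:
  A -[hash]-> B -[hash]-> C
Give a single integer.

step 1: scan A: cost=100, card=100
step 2: join B via hash
    card(P join B) = 100*120/(100) = 120
    cost = 100 + 2*120*7 + 100 = 1880
step 3: join C via hash
    card(P join C) = 120*250/(25) = 1200
    cost = 1880 + 2*250*8 + 120 = 6000

6000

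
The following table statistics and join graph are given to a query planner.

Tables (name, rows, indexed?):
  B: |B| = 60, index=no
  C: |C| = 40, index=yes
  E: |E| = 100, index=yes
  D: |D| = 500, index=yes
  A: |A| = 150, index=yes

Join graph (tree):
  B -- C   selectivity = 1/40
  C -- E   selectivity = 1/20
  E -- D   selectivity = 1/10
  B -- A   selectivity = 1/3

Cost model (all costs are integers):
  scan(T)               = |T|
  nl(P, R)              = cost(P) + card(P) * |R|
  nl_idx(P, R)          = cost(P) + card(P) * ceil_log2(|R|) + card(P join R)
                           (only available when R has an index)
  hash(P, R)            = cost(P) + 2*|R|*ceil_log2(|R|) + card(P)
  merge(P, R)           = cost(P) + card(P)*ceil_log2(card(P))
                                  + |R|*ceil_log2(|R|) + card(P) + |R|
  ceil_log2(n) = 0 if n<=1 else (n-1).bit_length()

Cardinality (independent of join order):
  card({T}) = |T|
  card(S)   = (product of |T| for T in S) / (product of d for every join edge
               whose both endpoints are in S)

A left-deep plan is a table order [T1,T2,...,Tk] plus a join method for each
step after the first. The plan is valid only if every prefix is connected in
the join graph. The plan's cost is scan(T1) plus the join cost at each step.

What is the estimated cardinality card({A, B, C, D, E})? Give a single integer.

750000

Tables in S: A(150), B(60), C(40), D(500), E(100)
Edges inside S: B-C(d=40), C-E(d=20), E-D(d=10), B-A(d=3)
numerator = 150 * 60 * 40 * 500 * 100 = 18000000000
denominator = 40 * 20 * 10 * 3 = 24000
card(S) = 18000000000 / 24000 = 750000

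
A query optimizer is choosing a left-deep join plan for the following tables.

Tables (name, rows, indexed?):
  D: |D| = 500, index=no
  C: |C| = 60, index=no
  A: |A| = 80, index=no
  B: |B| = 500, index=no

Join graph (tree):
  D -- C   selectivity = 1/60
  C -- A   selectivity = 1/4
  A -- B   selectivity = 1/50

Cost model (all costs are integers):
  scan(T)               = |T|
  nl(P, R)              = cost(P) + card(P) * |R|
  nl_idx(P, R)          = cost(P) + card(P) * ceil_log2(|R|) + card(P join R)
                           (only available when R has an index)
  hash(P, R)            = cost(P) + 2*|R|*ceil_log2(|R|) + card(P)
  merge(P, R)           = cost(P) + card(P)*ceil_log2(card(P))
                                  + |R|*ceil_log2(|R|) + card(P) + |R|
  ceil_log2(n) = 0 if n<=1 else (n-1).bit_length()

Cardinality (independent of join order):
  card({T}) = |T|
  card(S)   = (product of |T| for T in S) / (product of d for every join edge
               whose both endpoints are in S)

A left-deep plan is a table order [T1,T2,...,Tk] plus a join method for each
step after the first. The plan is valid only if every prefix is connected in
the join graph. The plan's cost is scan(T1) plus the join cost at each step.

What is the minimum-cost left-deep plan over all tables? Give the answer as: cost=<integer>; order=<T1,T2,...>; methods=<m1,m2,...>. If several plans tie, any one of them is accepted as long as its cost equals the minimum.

Selinger DP (subsets sized 1..n):
  {D}: scan cost=500, card=500
  {C}: scan cost=60, card=60
  {A}: scan cost=80, card=80
  {B}: scan cost=500, card=500
  {CD}: card=500; try (C,hash)→1720, (D,merge)→5480, (C,merge)→5920, (D,hash)→9120, (D,nl)→30060, (C,nl)→30500; best=1720 via (C,hash)
  {AC}: card=1200; try (C,hash)→880, (A,merge)→1120, (C,merge)→1140, (A,hash)→1240, (A,nl)→4860, (C,nl)→4880; best=880 via (C,hash)
  {AB}: card=800; try (A,hash)→2120, (B,merge)→5720, (A,merge)→6140, (B,hash)→9160, (B,nl)→40080, (A,nl)→40500; best=2120 via (A,hash)
  {ACD}: card=10000; try (A,hash)→3340, (A,merge)→7360, (D,hash)→11080, (D,merge)→20280, (A,nl)→41720, (D,nl)→600880; best=3340 via (A,hash)
  {ABC}: card=12000; try (C,hash)→3640, (B,hash)→11080, (C,merge)→11340, (B,merge)→20280, (C,nl)→50120, (B,nl)→600880; best=3640 via (C,hash)
  {ABCD}: card=100000; try (B,hash)→22340, (D,hash)→24640, (B,merge)→158340, (D,merge)→188640, (B,nl)→5003340, (D,nl)→6003640; best=22340 via (B,hash)

cost=22340; order=D,C,A,B; methods=hash,hash,hash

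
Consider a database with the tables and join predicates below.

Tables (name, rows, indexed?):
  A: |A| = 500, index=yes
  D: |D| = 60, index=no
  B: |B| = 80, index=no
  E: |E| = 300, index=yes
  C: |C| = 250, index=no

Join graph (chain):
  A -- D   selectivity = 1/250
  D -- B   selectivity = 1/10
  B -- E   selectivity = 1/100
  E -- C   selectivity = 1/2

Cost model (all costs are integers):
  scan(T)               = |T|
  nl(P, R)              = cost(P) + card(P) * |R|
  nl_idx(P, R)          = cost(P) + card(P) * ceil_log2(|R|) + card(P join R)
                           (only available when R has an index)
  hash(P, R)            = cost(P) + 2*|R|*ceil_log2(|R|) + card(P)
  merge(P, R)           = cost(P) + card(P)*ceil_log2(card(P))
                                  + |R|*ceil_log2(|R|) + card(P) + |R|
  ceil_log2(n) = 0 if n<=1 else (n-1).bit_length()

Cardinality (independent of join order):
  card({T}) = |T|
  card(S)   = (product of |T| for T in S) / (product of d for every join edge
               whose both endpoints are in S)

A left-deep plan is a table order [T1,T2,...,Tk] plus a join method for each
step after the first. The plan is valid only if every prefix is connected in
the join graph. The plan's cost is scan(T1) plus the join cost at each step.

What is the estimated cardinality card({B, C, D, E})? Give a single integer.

Tables in S: B(80), C(250), D(60), E(300)
Edges inside S: D-B(d=10), B-E(d=100), E-C(d=2)
numerator = 80 * 250 * 60 * 300 = 360000000
denominator = 10 * 100 * 2 = 2000
card(S) = 360000000 / 2000 = 180000

180000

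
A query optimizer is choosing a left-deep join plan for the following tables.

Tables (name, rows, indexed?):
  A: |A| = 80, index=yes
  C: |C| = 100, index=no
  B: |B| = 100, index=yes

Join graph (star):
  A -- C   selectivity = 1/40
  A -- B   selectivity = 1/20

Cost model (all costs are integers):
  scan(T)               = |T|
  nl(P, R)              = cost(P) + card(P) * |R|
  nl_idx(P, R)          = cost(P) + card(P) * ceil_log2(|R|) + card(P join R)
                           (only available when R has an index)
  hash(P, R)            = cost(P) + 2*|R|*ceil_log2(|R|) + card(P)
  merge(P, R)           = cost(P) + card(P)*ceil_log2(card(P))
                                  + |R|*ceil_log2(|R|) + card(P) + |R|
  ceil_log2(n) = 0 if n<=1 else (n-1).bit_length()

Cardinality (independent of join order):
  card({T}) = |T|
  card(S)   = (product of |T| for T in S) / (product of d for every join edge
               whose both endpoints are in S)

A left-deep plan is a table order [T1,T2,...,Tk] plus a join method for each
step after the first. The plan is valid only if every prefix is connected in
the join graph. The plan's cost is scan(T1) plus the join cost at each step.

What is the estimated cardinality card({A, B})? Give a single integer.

400

Tables in S: A(80), B(100)
Edges inside S: A-B(d=20)
numerator = 80 * 100 = 8000
denominator = 20 = 20
card(S) = 8000 / 20 = 400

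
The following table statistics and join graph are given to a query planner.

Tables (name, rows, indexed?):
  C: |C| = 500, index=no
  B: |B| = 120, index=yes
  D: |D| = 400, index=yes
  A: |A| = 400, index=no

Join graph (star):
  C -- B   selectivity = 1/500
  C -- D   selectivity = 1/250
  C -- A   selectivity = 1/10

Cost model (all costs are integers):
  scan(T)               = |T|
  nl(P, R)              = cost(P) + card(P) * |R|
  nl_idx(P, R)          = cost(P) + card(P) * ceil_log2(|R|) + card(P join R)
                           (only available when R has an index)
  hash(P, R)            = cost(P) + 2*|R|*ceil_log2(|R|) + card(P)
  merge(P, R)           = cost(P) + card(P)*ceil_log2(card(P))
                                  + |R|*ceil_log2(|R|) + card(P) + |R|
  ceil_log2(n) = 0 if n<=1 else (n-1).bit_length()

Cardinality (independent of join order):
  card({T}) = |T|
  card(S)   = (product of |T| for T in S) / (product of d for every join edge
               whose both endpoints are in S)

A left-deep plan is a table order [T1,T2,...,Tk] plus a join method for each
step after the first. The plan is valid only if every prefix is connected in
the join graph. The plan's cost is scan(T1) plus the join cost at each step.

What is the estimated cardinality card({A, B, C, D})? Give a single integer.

Tables in S: A(400), B(120), C(500), D(400)
Edges inside S: C-B(d=500), C-D(d=250), C-A(d=10)
numerator = 400 * 120 * 500 * 400 = 9600000000
denominator = 500 * 250 * 10 = 1250000
card(S) = 9600000000 / 1250000 = 7680

7680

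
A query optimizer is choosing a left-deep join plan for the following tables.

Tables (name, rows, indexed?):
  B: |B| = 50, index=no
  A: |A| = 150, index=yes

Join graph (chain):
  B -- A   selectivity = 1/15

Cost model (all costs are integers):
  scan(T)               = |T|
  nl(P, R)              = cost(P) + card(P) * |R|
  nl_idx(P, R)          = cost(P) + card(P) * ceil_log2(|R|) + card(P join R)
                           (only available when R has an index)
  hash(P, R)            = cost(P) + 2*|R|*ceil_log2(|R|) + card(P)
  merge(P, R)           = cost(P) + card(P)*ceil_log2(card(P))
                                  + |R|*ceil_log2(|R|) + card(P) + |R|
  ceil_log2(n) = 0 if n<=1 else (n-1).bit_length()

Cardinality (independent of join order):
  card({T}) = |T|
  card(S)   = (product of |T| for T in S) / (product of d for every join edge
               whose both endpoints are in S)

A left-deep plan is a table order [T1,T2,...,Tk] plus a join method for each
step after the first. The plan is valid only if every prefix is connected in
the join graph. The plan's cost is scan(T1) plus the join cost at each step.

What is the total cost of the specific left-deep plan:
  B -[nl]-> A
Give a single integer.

7550

step 1: scan B: cost=50, card=50
step 2: join A via nl
    card(P join A) = 50*150/(15) = 500
    cost = 50 + 50*150 = 7550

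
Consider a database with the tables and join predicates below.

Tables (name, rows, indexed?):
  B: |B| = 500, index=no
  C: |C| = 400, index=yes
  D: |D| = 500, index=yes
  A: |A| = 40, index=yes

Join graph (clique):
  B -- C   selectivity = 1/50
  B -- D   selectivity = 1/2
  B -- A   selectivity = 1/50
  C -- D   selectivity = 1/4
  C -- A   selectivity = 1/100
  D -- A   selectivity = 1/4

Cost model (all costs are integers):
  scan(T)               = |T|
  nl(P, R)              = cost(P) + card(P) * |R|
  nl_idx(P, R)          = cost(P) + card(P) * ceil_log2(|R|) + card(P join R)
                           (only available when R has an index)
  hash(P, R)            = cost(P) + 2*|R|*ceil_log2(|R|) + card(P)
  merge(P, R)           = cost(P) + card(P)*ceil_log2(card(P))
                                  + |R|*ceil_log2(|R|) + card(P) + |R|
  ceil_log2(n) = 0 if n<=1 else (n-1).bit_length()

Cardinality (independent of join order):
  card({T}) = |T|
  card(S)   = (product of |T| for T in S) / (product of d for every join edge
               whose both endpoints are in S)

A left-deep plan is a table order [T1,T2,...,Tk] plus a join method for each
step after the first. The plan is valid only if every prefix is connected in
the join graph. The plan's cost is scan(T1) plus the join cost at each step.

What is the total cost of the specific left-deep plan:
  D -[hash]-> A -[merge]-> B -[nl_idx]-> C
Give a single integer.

step 1: scan D: cost=500, card=500
step 2: join A via hash
    card(P join A) = 500*40/(4) = 5000
    cost = 500 + 2*40*6 + 500 = 1480
step 3: join B via merge
    card(P join B) = 5000*500/(2*50) = 25000
    cost = 1480 + 5000*13 + 500*9 + 5000 + 500 = 76480
step 4: join C via nl_idx
    card(P join C) = 25000*400/(50*4*100) = 500
    cost = 76480 + 25000*9 + 500 = 301980

301980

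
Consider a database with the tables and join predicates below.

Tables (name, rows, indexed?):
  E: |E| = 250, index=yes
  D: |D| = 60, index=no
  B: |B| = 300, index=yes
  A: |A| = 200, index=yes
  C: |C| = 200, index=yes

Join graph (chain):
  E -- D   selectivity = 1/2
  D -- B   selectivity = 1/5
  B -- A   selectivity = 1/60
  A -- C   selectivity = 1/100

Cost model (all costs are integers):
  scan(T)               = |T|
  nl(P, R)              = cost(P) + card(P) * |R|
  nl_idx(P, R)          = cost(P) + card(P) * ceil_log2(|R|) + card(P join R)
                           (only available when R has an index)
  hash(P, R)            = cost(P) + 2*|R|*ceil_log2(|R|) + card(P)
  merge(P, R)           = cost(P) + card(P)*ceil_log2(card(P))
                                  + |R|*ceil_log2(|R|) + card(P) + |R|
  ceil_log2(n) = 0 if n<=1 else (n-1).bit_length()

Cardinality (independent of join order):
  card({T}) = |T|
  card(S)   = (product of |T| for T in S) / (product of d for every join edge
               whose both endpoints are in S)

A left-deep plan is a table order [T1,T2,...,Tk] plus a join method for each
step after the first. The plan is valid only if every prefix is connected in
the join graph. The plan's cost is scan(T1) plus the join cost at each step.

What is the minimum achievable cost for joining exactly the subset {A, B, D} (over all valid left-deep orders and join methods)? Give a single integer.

Selinger DP over subsets of {A,B,D}:
  {D}: scan cost=60, card=60
  {B}: scan cost=300, card=300
  {A}: scan cost=200, card=200
  {BD}: card=3600; try (D,hash)→1320, (B,merge)→3480, (D,merge)→3720, (B,nl_idx)→4200, (B,hash)→5520, (B,nl)→18060 …(+1); best=1320 via (D,hash)
  {AB}: card=1000; try (B,nl_idx)→3000, (A,nl_idx)→3700, (A,hash)→3800, (B,merge)→5000, (A,merge)→5100, (B,hash)→5800 …(+2); best=3000 via (B,nl_idx)
  {ABD}: card=12000; try (D,hash)→4720, (A,hash)→8120, (D,merge)→14420, (A,nl_idx)→42120, (A,merge)→49920, (D,nl)→63000 …(+1); best=4720 via (D,hash)

4720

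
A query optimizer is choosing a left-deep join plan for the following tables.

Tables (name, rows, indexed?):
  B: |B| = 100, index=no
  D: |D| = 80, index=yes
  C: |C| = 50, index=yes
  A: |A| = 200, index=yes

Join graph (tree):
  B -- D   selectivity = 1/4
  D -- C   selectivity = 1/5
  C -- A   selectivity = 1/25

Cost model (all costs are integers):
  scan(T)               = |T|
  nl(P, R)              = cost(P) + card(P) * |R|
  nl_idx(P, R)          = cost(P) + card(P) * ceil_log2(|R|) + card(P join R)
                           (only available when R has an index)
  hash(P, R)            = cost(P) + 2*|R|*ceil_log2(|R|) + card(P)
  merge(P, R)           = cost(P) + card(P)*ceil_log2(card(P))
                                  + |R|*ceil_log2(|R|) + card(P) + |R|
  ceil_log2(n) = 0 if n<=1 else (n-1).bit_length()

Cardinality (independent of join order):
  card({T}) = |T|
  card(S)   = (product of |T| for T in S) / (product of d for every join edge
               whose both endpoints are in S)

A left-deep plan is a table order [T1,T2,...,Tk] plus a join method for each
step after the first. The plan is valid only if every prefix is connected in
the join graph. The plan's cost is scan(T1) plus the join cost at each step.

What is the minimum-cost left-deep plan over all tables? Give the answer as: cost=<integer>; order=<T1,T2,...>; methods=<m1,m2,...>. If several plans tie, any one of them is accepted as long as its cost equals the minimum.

Selinger DP (subsets sized 1..n):
  {B}: scan cost=100, card=100
  {D}: scan cost=80, card=80
  {C}: scan cost=50, card=50
  {A}: scan cost=200, card=200
  {BD}: card=2000; try (D,hash)→1320, (B,merge)→1520, (D,merge)→1540, (B,hash)→1560, (D,nl_idx)→2800, (B,nl)→8080 …(+1); best=1320 via (D,hash)
  {CD}: card=800; try (C,hash)→760, (D,merge)→1040, (C,merge)→1070, (D,nl_idx)→1200, (D,hash)→1220, (C,nl_idx)→1360 …(+2); best=760 via (C,hash)
  {AC}: card=400; try (A,nl_idx)→850, (C,hash)→1000, (C,nl_idx)→1800, (A,merge)→2200, (C,merge)→2350, (A,hash)→3300 …(+2); best=850 via (A,nl_idx)
  {BCD}: card=20000; try (B,hash)→2960, (C,hash)→3920, (B,merge)→10360, (C,merge)→25670, (C,nl_idx)→33320, (B,nl)→80760 …(+1); best=2960 via (B,hash)
  {ACD}: card=6400; try (D,hash)→2370, (A,hash)→4760, (D,merge)→5490, (D,nl_idx)→10050, (A,merge)→11360, (A,nl_idx)→13560 …(+2); best=2370 via (D,hash)
  {ABCD}: card=160000; try (B,hash)→10170, (A,hash)→26160, (B,merge)→92770, (A,nl_idx)→322960, (A,merge)→324760, (B,nl)→642370 …(+1); best=10170 via (B,hash)

cost=10170; order=C,A,D,B; methods=nl_idx,hash,hash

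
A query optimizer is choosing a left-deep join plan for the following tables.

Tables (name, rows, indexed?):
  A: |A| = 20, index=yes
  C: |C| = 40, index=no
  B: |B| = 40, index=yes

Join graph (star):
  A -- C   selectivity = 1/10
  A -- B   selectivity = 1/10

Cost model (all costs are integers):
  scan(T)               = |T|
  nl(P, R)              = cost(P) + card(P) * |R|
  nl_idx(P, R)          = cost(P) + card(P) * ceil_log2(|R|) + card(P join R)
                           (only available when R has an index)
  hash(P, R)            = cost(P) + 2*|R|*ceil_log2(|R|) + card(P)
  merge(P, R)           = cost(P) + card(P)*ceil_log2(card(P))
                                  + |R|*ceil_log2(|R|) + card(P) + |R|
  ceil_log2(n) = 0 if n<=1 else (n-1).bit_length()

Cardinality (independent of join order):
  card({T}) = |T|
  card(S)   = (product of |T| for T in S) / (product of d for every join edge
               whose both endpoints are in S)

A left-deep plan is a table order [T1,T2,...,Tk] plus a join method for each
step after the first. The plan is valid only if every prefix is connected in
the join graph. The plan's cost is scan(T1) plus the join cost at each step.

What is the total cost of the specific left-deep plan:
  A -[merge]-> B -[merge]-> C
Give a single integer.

step 1: scan A: cost=20, card=20
step 2: join B via merge
    card(P join B) = 20*40/(10) = 80
    cost = 20 + 20*5 + 40*6 + 20 + 40 = 420
step 3: join C via merge
    card(P join C) = 80*40/(10) = 320
    cost = 420 + 80*7 + 40*6 + 80 + 40 = 1340

1340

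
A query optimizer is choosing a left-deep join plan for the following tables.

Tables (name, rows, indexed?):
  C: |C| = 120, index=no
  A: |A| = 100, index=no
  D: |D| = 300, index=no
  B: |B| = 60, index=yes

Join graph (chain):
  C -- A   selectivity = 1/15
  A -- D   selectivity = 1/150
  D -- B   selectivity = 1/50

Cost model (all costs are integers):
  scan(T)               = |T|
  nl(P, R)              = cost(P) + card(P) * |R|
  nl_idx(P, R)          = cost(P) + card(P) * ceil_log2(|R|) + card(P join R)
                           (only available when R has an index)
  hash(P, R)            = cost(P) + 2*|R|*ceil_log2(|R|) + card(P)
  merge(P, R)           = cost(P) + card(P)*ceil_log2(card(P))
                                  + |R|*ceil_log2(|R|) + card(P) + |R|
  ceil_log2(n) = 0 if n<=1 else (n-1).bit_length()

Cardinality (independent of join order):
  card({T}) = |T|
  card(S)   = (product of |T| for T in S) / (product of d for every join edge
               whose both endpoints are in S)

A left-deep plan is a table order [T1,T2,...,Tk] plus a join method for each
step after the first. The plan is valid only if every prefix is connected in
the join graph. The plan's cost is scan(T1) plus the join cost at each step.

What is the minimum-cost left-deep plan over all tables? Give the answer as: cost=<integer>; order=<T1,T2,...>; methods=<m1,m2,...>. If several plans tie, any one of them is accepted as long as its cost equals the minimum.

cost=4840; order=D,A,B,C; methods=hash,hash,hash

Selinger DP (subsets sized 1..n):
  {C}: scan cost=120, card=120
  {A}: scan cost=100, card=100
  {D}: scan cost=300, card=300
  {B}: scan cost=60, card=60
  {AC}: card=800; try (A,hash)→1640, (C,merge)→1860, (C,hash)→1880, (A,merge)→1880, (C,nl)→12100, (A,nl)→12120; best=1640 via (A,hash)
  {AD}: card=200; try (A,hash)→2000, (D,merge)→3900, (A,merge)→4100, (D,hash)→5600, (D,nl)→30100, (A,nl)→30300; best=2000 via (A,hash)
  {BD}: card=360; try (B,hash)→1320, (B,nl_idx)→2460, (D,merge)→3480, (B,merge)→3720, (D,hash)→5520, (D,nl)→18060 …(+1); best=1320 via (B,hash)
  {ACD}: card=1600; try (C,hash)→3880, (C,merge)→4760, (D,hash)→7840, (D,merge)→13440, (C,nl)→26000, (D,nl)→241640; best=3880 via (C,hash)
  {ABD}: card=240; try (B,hash)→2920, (A,hash)→3080, (B,nl_idx)→3440, (B,merge)→4220, (A,merge)→5720, (B,nl)→14000 …(+1); best=2920 via (B,hash)
  {ABCD}: card=1920; try (C,hash)→4840, (C,merge)→6040, (B,hash)→6200, (B,nl_idx)→15400, (B,merge)→23500, (C,nl)→31720 …(+1); best=4840 via (C,hash)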